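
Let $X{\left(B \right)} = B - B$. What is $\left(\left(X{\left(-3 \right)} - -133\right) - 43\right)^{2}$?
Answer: $8100$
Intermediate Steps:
$X{\left(B \right)} = 0$
$\left(\left(X{\left(-3 \right)} - -133\right) - 43\right)^{2} = \left(\left(0 - -133\right) - 43\right)^{2} = \left(\left(0 + 133\right) - 43\right)^{2} = \left(133 - 43\right)^{2} = 90^{2} = 8100$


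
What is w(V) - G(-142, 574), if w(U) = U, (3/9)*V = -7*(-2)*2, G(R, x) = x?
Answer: -490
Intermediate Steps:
V = 84 (V = 3*(-7*(-2)*2) = 3*(14*2) = 3*28 = 84)
w(V) - G(-142, 574) = 84 - 1*574 = 84 - 574 = -490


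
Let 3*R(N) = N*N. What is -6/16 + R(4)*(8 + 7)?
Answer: 637/8 ≈ 79.625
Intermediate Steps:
R(N) = N²/3 (R(N) = (N*N)/3 = N²/3)
-6/16 + R(4)*(8 + 7) = -6/16 + ((⅓)*4²)*(8 + 7) = -6*1/16 + ((⅓)*16)*15 = -3/8 + (16/3)*15 = -3/8 + 80 = 637/8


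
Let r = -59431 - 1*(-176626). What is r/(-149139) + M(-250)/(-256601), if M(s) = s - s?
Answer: -39065/49713 ≈ -0.78581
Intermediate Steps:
r = 117195 (r = -59431 + 176626 = 117195)
M(s) = 0
r/(-149139) + M(-250)/(-256601) = 117195/(-149139) + 0/(-256601) = 117195*(-1/149139) + 0*(-1/256601) = -39065/49713 + 0 = -39065/49713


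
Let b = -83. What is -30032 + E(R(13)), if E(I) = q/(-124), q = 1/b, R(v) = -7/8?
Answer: -309089343/10292 ≈ -30032.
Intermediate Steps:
R(v) = -7/8 (R(v) = -7*1/8 = -7/8)
q = -1/83 (q = 1/(-83) = -1/83 ≈ -0.012048)
E(I) = 1/10292 (E(I) = -1/83/(-124) = -1/83*(-1/124) = 1/10292)
-30032 + E(R(13)) = -30032 + 1/10292 = -309089343/10292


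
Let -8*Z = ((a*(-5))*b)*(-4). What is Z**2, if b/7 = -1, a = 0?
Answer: 0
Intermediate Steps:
b = -7 (b = 7*(-1) = -7)
Z = 0 (Z = -(0*(-5))*(-7)*(-4)/8 = -0*(-7)*(-4)/8 = -0*(-4) = -1/8*0 = 0)
Z**2 = 0**2 = 0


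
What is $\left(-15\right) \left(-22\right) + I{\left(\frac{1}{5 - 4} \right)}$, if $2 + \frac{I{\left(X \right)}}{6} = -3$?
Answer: $300$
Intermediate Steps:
$I{\left(X \right)} = -30$ ($I{\left(X \right)} = -12 + 6 \left(-3\right) = -12 - 18 = -30$)
$\left(-15\right) \left(-22\right) + I{\left(\frac{1}{5 - 4} \right)} = \left(-15\right) \left(-22\right) - 30 = 330 - 30 = 300$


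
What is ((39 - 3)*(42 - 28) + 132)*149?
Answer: 94764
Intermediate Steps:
((39 - 3)*(42 - 28) + 132)*149 = (36*14 + 132)*149 = (504 + 132)*149 = 636*149 = 94764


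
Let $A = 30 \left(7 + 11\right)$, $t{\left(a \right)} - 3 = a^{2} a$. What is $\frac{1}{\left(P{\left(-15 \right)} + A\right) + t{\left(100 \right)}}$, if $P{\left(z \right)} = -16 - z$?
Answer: $\frac{1}{1000542} \approx 9.9946 \cdot 10^{-7}$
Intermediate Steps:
$t{\left(a \right)} = 3 + a^{3}$ ($t{\left(a \right)} = 3 + a^{2} a = 3 + a^{3}$)
$A = 540$ ($A = 30 \cdot 18 = 540$)
$\frac{1}{\left(P{\left(-15 \right)} + A\right) + t{\left(100 \right)}} = \frac{1}{\left(\left(-16 - -15\right) + 540\right) + \left(3 + 100^{3}\right)} = \frac{1}{\left(\left(-16 + 15\right) + 540\right) + \left(3 + 1000000\right)} = \frac{1}{\left(-1 + 540\right) + 1000003} = \frac{1}{539 + 1000003} = \frac{1}{1000542}$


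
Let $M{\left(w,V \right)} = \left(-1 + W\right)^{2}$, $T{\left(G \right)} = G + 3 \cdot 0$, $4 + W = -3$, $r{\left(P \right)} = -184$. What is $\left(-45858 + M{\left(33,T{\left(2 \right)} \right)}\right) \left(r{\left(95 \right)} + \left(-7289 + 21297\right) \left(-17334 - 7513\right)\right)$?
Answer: $15938920426240$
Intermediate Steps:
$W = -7$ ($W = -4 - 3 = -7$)
$T{\left(G \right)} = G$ ($T{\left(G \right)} = G + 0 = G$)
$M{\left(w,V \right)} = 64$ ($M{\left(w,V \right)} = \left(-1 - 7\right)^{2} = \left(-8\right)^{2} = 64$)
$\left(-45858 + M{\left(33,T{\left(2 \right)} \right)}\right) \left(r{\left(95 \right)} + \left(-7289 + 21297\right) \left(-17334 - 7513\right)\right) = \left(-45858 + 64\right) \left(-184 + \left(-7289 + 21297\right) \left(-17334 - 7513\right)\right) = - 45794 \left(-184 + 14008 \left(-24847\right)\right) = - 45794 \left(-184 - 348056776\right) = \left(-45794\right) \left(-348056960\right) = 15938920426240$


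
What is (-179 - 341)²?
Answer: 270400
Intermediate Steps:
(-179 - 341)² = (-520)² = 270400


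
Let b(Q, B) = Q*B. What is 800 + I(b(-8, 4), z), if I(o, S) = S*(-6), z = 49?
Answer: 506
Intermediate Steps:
b(Q, B) = B*Q
I(o, S) = -6*S
800 + I(b(-8, 4), z) = 800 - 6*49 = 800 - 294 = 506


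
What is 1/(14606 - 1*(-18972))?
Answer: 1/33578 ≈ 2.9781e-5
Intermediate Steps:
1/(14606 - 1*(-18972)) = 1/(14606 + 18972) = 1/33578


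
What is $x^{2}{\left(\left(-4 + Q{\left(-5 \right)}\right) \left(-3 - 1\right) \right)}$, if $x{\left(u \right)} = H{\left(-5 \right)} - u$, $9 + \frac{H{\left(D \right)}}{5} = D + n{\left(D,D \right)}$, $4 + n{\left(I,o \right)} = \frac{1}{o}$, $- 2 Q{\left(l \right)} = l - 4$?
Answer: $7921$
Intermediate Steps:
$Q{\left(l \right)} = 2 - \frac{l}{2}$ ($Q{\left(l \right)} = - \frac{l - 4}{2} = - \frac{-4 + l}{2} = 2 - \frac{l}{2}$)
$n{\left(I,o \right)} = -4 + \frac{1}{o}$
$H{\left(D \right)} = -65 + 5 D + \frac{5}{D}$ ($H{\left(D \right)} = -45 + 5 \left(D - \left(4 - \frac{1}{D}\right)\right) = -45 + 5 \left(-4 + D + \frac{1}{D}\right) = -45 + \left(-20 + 5 D + \frac{5}{D}\right) = -65 + 5 D + \frac{5}{D}$)
$x{\left(u \right)} = -91 - u$ ($x{\left(u \right)} = \left(-65 + 5 \left(-5\right) + \frac{5}{-5}\right) - u = \left(-65 - 25 + 5 \left(- \frac{1}{5}\right)\right) - u = \left(-65 - 25 - 1\right) - u = -91 - u$)
$x^{2}{\left(\left(-4 + Q{\left(-5 \right)}\right) \left(-3 - 1\right) \right)} = \left(-91 - \left(-4 + \left(2 - - \frac{5}{2}\right)\right) \left(-3 - 1\right)\right)^{2} = \left(-91 - \left(-4 + \left(2 + \frac{5}{2}\right)\right) \left(-4\right)\right)^{2} = \left(-91 - \left(-4 + \frac{9}{2}\right) \left(-4\right)\right)^{2} = \left(-91 - \frac{1}{2} \left(-4\right)\right)^{2} = \left(-91 - -2\right)^{2} = \left(-91 + 2\right)^{2} = \left(-89\right)^{2} = 7921$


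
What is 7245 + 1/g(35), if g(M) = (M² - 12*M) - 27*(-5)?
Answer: 6810301/940 ≈ 7245.0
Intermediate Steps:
g(M) = 135 + M² - 12*M (g(M) = (M² - 12*M) + 135 = 135 + M² - 12*M)
7245 + 1/g(35) = 7245 + 1/(135 + 35² - 12*35) = 7245 + 1/(135 + 1225 - 420) = 7245 + 1/940 = 6810301/940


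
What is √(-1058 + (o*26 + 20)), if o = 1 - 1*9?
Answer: I*√1246 ≈ 35.299*I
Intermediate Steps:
o = -8 (o = 1 - 9 = -8)
√(-1058 + (o*26 + 20)) = √(-1058 + (-8*26 + 20)) = √(-1058 + (-208 + 20)) = √(-1058 - 188) = √(-1246) = I*√1246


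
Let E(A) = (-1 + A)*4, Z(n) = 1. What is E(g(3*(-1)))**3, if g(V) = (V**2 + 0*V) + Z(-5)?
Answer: 46656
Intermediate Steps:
g(V) = 1 + V**2 (g(V) = (V**2 + 0*V) + 1 = (V**2 + 0) + 1 = V**2 + 1 = 1 + V**2)
E(A) = -4 + 4*A
E(g(3*(-1)))**3 = (-4 + 4*(1 + (3*(-1))**2))**3 = (-4 + 4*(1 + (-3)**2))**3 = (-4 + 4*(1 + 9))**3 = (-4 + 4*10)**3 = (-4 + 40)**3 = 36**3 = 46656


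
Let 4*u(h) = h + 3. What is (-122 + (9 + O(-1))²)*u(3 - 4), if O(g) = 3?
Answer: 11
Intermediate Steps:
u(h) = ¾ + h/4 (u(h) = (h + 3)/4 = (3 + h)/4 = ¾ + h/4)
(-122 + (9 + O(-1))²)*u(3 - 4) = (-122 + (9 + 3)²)*(¾ + (3 - 4)/4) = (-122 + 12²)*(¾ + (¼)*(-1)) = (-122 + 144)*(¾ - ¼) = 22*(½) = 11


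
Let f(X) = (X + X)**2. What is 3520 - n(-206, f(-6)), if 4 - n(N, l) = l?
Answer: 3660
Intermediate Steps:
f(X) = 4*X**2 (f(X) = (2*X)**2 = 4*X**2)
n(N, l) = 4 - l
3520 - n(-206, f(-6)) = 3520 - (4 - 4*(-6)**2) = 3520 - (4 - 4*36) = 3520 - (4 - 1*144) = 3520 - (4 - 144) = 3520 - 1*(-140) = 3520 + 140 = 3660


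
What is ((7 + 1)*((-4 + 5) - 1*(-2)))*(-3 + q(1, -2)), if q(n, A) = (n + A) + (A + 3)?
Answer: -72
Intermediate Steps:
q(n, A) = 3 + n + 2*A (q(n, A) = (A + n) + (3 + A) = 3 + n + 2*A)
((7 + 1)*((-4 + 5) - 1*(-2)))*(-3 + q(1, -2)) = ((7 + 1)*((-4 + 5) - 1*(-2)))*(-3 + (3 + 1 + 2*(-2))) = (8*(1 + 2))*(-3 + (3 + 1 - 4)) = (8*3)*(-3 + 0) = 24*(-3) = -72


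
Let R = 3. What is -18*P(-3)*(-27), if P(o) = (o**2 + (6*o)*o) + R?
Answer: 32076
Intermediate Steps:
P(o) = 3 + 7*o**2 (P(o) = (o**2 + (6*o)*o) + 3 = (o**2 + 6*o**2) + 3 = 7*o**2 + 3 = 3 + 7*o**2)
-18*P(-3)*(-27) = -18*(3 + 7*(-3)**2)*(-27) = -18*(3 + 7*9)*(-27) = -18*(3 + 63)*(-27) = -18*66*(-27) = -1188*(-27) = 32076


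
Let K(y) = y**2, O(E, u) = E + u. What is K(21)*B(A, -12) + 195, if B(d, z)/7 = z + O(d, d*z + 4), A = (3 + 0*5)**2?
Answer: -330114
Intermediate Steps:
A = 9 (A = (3 + 0)**2 = 3**2 = 9)
B(d, z) = 28 + 7*d + 7*z + 7*d*z (B(d, z) = 7*(z + (d + (d*z + 4))) = 7*(z + (d + (4 + d*z))) = 7*(z + (4 + d + d*z)) = 7*(4 + d + z + d*z) = 28 + 7*d + 7*z + 7*d*z)
K(21)*B(A, -12) + 195 = 21**2*(28 + 7*9 + 7*(-12) + 7*9*(-12)) + 195 = 441*(28 + 63 - 84 - 756) + 195 = 441*(-749) + 195 = -330309 + 195 = -330114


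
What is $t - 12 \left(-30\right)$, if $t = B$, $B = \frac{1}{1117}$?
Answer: $\frac{402121}{1117} \approx 360.0$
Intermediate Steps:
$B = \frac{1}{1117} \approx 0.00089526$
$t = \frac{1}{1117} \approx 0.00089526$
$t - 12 \left(-30\right) = \frac{1}{1117} - 12 \left(-30\right) = \frac{1}{1117} - -360 = \frac{1}{1117} + 360 = \frac{402121}{1117}$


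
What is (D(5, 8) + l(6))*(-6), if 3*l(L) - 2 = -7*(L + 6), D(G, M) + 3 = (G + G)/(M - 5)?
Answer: 162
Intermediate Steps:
D(G, M) = -3 + 2*G/(-5 + M) (D(G, M) = -3 + (G + G)/(M - 5) = -3 + (2*G)/(-5 + M) = -3 + 2*G/(-5 + M))
l(L) = -40/3 - 7*L/3 (l(L) = ⅔ + (-7*(L + 6))/3 = ⅔ + (-7*(6 + L))/3 = ⅔ + (-42 - 7*L)/3 = ⅔ + (-14 - 7*L/3) = -40/3 - 7*L/3)
(D(5, 8) + l(6))*(-6) = ((15 - 3*8 + 2*5)/(-5 + 8) + (-40/3 - 7/3*6))*(-6) = ((15 - 24 + 10)/3 + (-40/3 - 14))*(-6) = ((⅓)*1 - 82/3)*(-6) = (⅓ - 82/3)*(-6) = -27*(-6) = 162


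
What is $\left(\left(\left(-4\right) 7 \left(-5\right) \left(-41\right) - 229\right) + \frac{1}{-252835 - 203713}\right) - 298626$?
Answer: $- \frac{139062238061}{456548} \approx -3.046 \cdot 10^{5}$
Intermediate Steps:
$\left(\left(\left(-4\right) 7 \left(-5\right) \left(-41\right) - 229\right) + \frac{1}{-252835 - 203713}\right) - 298626 = \left(\left(\left(-28\right) \left(-5\right) \left(-41\right) - 229\right) + \frac{1}{-456548}\right) - 298626 = \left(\left(140 \left(-41\right) - 229\right) - \frac{1}{456548}\right) - 298626 = \left(\left(-5740 - 229\right) - \frac{1}{456548}\right) - 298626 = \left(-5969 - \frac{1}{456548}\right) - 298626 = - \frac{2725135013}{456548} - 298626 = - \frac{139062238061}{456548}$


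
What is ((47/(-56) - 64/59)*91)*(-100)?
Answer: 2066025/118 ≈ 17509.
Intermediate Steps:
((47/(-56) - 64/59)*91)*(-100) = ((47*(-1/56) - 64*1/59)*91)*(-100) = ((-47/56 - 64/59)*91)*(-100) = -6357/3304*91*(-100) = -82641/472*(-100) = 2066025/118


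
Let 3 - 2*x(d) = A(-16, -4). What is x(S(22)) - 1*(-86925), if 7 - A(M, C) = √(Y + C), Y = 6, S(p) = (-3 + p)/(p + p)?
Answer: 86923 + √2/2 ≈ 86924.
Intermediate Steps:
S(p) = (-3 + p)/(2*p) (S(p) = (-3 + p)/((2*p)) = (-3 + p)*(1/(2*p)) = (-3 + p)/(2*p))
A(M, C) = 7 - √(6 + C)
x(d) = -2 + √2/2 (x(d) = 3/2 - (7 - √(6 - 4))/2 = 3/2 - (7 - √2)/2 = 3/2 + (-7/2 + √2/2) = -2 + √2/2)
x(S(22)) - 1*(-86925) = (-2 + √2/2) - 1*(-86925) = (-2 + √2/2) + 86925 = 86923 + √2/2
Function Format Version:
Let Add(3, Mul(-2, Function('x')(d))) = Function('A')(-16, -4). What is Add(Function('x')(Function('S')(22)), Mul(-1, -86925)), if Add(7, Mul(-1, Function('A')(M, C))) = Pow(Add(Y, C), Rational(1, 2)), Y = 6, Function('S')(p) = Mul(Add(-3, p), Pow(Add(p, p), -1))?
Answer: Add(86923, Mul(Rational(1, 2), Pow(2, Rational(1, 2)))) ≈ 86924.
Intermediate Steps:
Function('S')(p) = Mul(Rational(1, 2), Pow(p, -1), Add(-3, p)) (Function('S')(p) = Mul(Add(-3, p), Pow(Mul(2, p), -1)) = Mul(Add(-3, p), Mul(Rational(1, 2), Pow(p, -1))) = Mul(Rational(1, 2), Pow(p, -1), Add(-3, p)))
Function('A')(M, C) = Add(7, Mul(-1, Pow(Add(6, C), Rational(1, 2))))
Function('x')(d) = Add(-2, Mul(Rational(1, 2), Pow(2, Rational(1, 2)))) (Function('x')(d) = Add(Rational(3, 2), Mul(Rational(-1, 2), Add(7, Mul(-1, Pow(Add(6, -4), Rational(1, 2)))))) = Add(Rational(3, 2), Mul(Rational(-1, 2), Add(7, Mul(-1, Pow(2, Rational(1, 2)))))) = Add(Rational(3, 2), Add(Rational(-7, 2), Mul(Rational(1, 2), Pow(2, Rational(1, 2))))) = Add(-2, Mul(Rational(1, 2), Pow(2, Rational(1, 2)))))
Add(Function('x')(Function('S')(22)), Mul(-1, -86925)) = Add(Add(-2, Mul(Rational(1, 2), Pow(2, Rational(1, 2)))), Mul(-1, -86925)) = Add(Add(-2, Mul(Rational(1, 2), Pow(2, Rational(1, 2)))), 86925) = Add(86923, Mul(Rational(1, 2), Pow(2, Rational(1, 2))))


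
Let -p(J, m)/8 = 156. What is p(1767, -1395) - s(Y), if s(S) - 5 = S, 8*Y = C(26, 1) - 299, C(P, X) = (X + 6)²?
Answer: -4887/4 ≈ -1221.8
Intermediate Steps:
C(P, X) = (6 + X)²
p(J, m) = -1248 (p(J, m) = -8*156 = -1248)
Y = -125/4 (Y = ((6 + 1)² - 299)/8 = (7² - 299)/8 = (49 - 299)/8 = (⅛)*(-250) = -125/4 ≈ -31.250)
s(S) = 5 + S
p(1767, -1395) - s(Y) = -1248 - (5 - 125/4) = -1248 - 1*(-105/4) = -1248 + 105/4 = -4887/4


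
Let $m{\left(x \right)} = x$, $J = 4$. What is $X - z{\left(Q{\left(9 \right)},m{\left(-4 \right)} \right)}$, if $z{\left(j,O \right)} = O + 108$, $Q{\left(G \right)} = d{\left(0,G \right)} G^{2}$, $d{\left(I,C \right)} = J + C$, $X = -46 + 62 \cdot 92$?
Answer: $5554$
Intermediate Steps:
$X = 5658$ ($X = -46 + 5704 = 5658$)
$d{\left(I,C \right)} = 4 + C$
$Q{\left(G \right)} = G^{2} \left(4 + G\right)$ ($Q{\left(G \right)} = \left(4 + G\right) G^{2} = G^{2} \left(4 + G\right)$)
$z{\left(j,O \right)} = 108 + O$
$X - z{\left(Q{\left(9 \right)},m{\left(-4 \right)} \right)} = 5658 - \left(108 - 4\right) = 5658 - 104 = 5554$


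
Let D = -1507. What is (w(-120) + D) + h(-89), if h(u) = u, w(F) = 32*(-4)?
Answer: -1724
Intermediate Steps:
w(F) = -128
(w(-120) + D) + h(-89) = (-128 - 1507) - 89 = -1635 - 89 = -1724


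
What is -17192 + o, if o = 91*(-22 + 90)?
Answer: -11004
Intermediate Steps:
o = 6188 (o = 91*68 = 6188)
-17192 + o = -17192 + 6188 = -11004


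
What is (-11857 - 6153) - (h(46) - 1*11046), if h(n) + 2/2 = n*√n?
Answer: -6963 - 46*√46 ≈ -7275.0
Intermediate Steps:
h(n) = -1 + n^(3/2) (h(n) = -1 + n*√n = -1 + n^(3/2))
(-11857 - 6153) - (h(46) - 1*11046) = (-11857 - 6153) - ((-1 + 46^(3/2)) - 1*11046) = -18010 - ((-1 + 46*√46) - 11046) = -18010 - (-11047 + 46*√46) = -18010 + (11047 - 46*√46) = -6963 - 46*√46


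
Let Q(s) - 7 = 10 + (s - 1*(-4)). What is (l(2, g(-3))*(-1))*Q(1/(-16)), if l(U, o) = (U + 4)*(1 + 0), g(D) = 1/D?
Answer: -1005/8 ≈ -125.63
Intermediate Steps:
l(U, o) = 4 + U (l(U, o) = (4 + U)*1 = 4 + U)
Q(s) = 21 + s (Q(s) = 7 + (10 + (s - 1*(-4))) = 7 + (10 + (s + 4)) = 7 + (10 + (4 + s)) = 7 + (14 + s) = 21 + s)
(l(2, g(-3))*(-1))*Q(1/(-16)) = ((4 + 2)*(-1))*(21 + 1/(-16)) = (6*(-1))*(21 - 1/16) = -6*335/16 = -1005/8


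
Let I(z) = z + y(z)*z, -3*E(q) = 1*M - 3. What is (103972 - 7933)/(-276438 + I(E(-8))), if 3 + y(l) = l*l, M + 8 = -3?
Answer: -2593053/7461334 ≈ -0.34753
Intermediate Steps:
M = -11 (M = -8 - 3 = -11)
E(q) = 14/3 (E(q) = -(1*(-11) - 3)/3 = -(-11 - 3)/3 = -1/3*(-14) = 14/3)
y(l) = -3 + l**2 (y(l) = -3 + l*l = -3 + l**2)
I(z) = z + z*(-3 + z**2) (I(z) = z + (-3 + z**2)*z = z + z*(-3 + z**2))
(103972 - 7933)/(-276438 + I(E(-8))) = (103972 - 7933)/(-276438 + 14*(-2 + (14/3)**2)/3) = 96039/(-276438 + 14*(-2 + 196/9)/3) = 96039/(-276438 + (14/3)*(178/9)) = 96039/(-276438 + 2492/27) = 96039/(-7461334/27) = 96039*(-27/7461334) = -2593053/7461334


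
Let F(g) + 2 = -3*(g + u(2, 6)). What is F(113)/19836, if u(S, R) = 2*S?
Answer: -353/19836 ≈ -0.017796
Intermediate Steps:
F(g) = -14 - 3*g (F(g) = -2 - 3*(g + 2*2) = -2 - 3*(g + 4) = -2 - 3*(4 + g) = -2 + (-12 - 3*g) = -14 - 3*g)
F(113)/19836 = (-14 - 3*113)/19836 = (-14 - 339)*(1/19836) = -353*1/19836 = -353/19836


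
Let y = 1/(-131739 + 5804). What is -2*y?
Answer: 2/125935 ≈ 1.5881e-5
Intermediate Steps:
y = -1/125935 (y = 1/(-125935) = -1/125935 ≈ -7.9406e-6)
-2*y = -2*(-1/125935) = 2/125935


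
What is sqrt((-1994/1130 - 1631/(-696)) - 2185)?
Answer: I*sqrt(84448466663070)/196620 ≈ 46.738*I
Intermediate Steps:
sqrt((-1994/1130 - 1631/(-696)) - 2185) = sqrt((-1994*1/1130 - 1631*(-1/696)) - 2185) = sqrt((-997/565 + 1631/696) - 2185) = sqrt(227603/393240 - 2185) = sqrt(-859001797/393240) = I*sqrt(84448466663070)/196620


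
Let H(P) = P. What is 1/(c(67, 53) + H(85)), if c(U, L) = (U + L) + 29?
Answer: 1/234 ≈ 0.0042735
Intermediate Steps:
c(U, L) = 29 + L + U (c(U, L) = (L + U) + 29 = 29 + L + U)
1/(c(67, 53) + H(85)) = 1/((29 + 53 + 67) + 85) = 1/(149 + 85) = 1/234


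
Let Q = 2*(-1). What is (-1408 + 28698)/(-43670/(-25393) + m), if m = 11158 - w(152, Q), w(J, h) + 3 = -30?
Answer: 692974970/284216733 ≈ 2.4382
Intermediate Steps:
Q = -2
w(J, h) = -33 (w(J, h) = -3 - 30 = -33)
m = 11191 (m = 11158 - 1*(-33) = 11158 + 33 = 11191)
(-1408 + 28698)/(-43670/(-25393) + m) = (-1408 + 28698)/(-43670/(-25393) + 11191) = 27290/(-43670*(-1/25393) + 11191) = 27290/(43670/25393 + 11191) = 27290/(284216733/25393) = 27290*(25393/284216733) = 692974970/284216733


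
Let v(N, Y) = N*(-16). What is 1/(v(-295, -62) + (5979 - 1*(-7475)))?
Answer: 1/18174 ≈ 5.5024e-5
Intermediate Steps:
v(N, Y) = -16*N
1/(v(-295, -62) + (5979 - 1*(-7475))) = 1/(-16*(-295) + (5979 - 1*(-7475))) = 1/(4720 + (5979 + 7475)) = 1/(4720 + 13454) = 1/18174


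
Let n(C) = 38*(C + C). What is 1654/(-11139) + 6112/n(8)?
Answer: 2096123/211641 ≈ 9.9041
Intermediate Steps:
n(C) = 76*C (n(C) = 38*(2*C) = 76*C)
1654/(-11139) + 6112/n(8) = 1654/(-11139) + 6112/((76*8)) = 1654*(-1/11139) + 6112/608 = -1654/11139 + 6112*(1/608) = -1654/11139 + 191/19 = 2096123/211641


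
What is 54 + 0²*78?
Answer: 54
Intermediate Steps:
54 + 0²*78 = 54 + 0*78 = 54 + 0 = 54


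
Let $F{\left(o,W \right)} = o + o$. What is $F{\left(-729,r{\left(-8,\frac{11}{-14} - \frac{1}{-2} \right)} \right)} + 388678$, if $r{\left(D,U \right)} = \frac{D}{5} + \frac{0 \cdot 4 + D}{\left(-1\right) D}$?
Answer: $387220$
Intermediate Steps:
$r{\left(D,U \right)} = -1 + \frac{D}{5}$ ($r{\left(D,U \right)} = D \frac{1}{5} + \left(0 + D\right) \left(- \frac{1}{D}\right) = \frac{D}{5} + D \left(- \frac{1}{D}\right) = \frac{D}{5} - 1 = -1 + \frac{D}{5}$)
$F{\left(o,W \right)} = 2 o$
$F{\left(-729,r{\left(-8,\frac{11}{-14} - \frac{1}{-2} \right)} \right)} + 388678 = 2 \left(-729\right) + 388678 = -1458 + 388678 = 387220$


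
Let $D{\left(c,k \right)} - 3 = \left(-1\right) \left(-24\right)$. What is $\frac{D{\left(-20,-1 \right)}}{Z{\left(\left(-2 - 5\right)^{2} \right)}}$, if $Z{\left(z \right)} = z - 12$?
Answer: $\frac{27}{37} \approx 0.72973$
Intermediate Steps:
$D{\left(c,k \right)} = 27$ ($D{\left(c,k \right)} = 3 - -24 = 3 + 24 = 27$)
$Z{\left(z \right)} = -12 + z$
$\frac{D{\left(-20,-1 \right)}}{Z{\left(\left(-2 - 5\right)^{2} \right)}} = \frac{27}{-12 + \left(-2 - 5\right)^{2}} = \frac{27}{-12 + \left(-7\right)^{2}} = \frac{27}{-12 + 49} = \frac{27}{37}$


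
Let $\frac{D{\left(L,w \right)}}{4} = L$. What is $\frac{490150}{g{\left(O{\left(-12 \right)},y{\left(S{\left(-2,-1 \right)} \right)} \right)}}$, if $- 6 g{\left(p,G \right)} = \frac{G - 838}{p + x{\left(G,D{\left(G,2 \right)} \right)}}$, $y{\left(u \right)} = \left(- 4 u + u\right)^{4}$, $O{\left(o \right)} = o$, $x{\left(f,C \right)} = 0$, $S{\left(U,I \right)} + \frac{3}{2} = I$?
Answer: $\frac{564652800}{37217} \approx 15172.0$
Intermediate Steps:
$S{\left(U,I \right)} = - \frac{3}{2} + I$
$D{\left(L,w \right)} = 4 L$
$y{\left(u \right)} = 81 u^{4}$ ($y{\left(u \right)} = \left(- 3 u\right)^{4} = 81 u^{4}$)
$g{\left(p,G \right)} = - \frac{-838 + G}{6 p}$ ($g{\left(p,G \right)} = - \frac{\left(G - 838\right) \frac{1}{p + 0}}{6} = - \frac{\left(-838 + G\right) \frac{1}{p}}{6} = - \frac{\frac{1}{p} \left(-838 + G\right)}{6} = - \frac{-838 + G}{6 p}$)
$\frac{490150}{g{\left(O{\left(-12 \right)},y{\left(S{\left(-2,-1 \right)} \right)} \right)}} = \frac{490150}{\frac{1}{6} \frac{1}{-12} \left(838 - 81 \left(- \frac{3}{2} - 1\right)^{4}\right)} = \frac{490150}{\frac{1}{6} \left(- \frac{1}{12}\right) \left(838 - 81 \left(- \frac{5}{2}\right)^{4}\right)} = \frac{490150}{\frac{1}{6} \left(- \frac{1}{12}\right) \left(838 - 81 \cdot \frac{625}{16}\right)} = \frac{490150}{\frac{1}{6} \left(- \frac{1}{12}\right) \left(838 - \frac{50625}{16}\right)} = \frac{490150}{\frac{1}{6} \left(- \frac{1}{12}\right) \left(- \frac{37217}{16}\right)} = \frac{490150}{\frac{37217}{1152}} = 490150 \cdot \frac{1152}{37217} = \frac{564652800}{37217}$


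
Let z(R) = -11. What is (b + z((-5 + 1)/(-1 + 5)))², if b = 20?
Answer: 81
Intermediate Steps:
(b + z((-5 + 1)/(-1 + 5)))² = (20 - 11)² = 9² = 81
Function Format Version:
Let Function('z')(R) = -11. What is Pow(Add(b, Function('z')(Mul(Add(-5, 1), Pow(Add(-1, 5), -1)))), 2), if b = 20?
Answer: 81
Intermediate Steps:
Pow(Add(b, Function('z')(Mul(Add(-5, 1), Pow(Add(-1, 5), -1)))), 2) = Pow(Add(20, -11), 2) = Pow(9, 2) = 81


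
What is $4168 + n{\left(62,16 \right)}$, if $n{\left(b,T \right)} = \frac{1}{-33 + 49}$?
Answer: $\frac{66689}{16} \approx 4168.1$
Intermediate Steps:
$n{\left(b,T \right)} = \frac{1}{16}$
$4168 + n{\left(62,16 \right)} = 4168 + \frac{1}{16} = \frac{66689}{16}$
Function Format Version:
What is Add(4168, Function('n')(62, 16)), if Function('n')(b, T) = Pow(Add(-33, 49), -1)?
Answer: Rational(66689, 16) ≈ 4168.1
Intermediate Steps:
Function('n')(b, T) = Rational(1, 16) (Function('n')(b, T) = Pow(16, -1) = Rational(1, 16))
Add(4168, Function('n')(62, 16)) = Add(4168, Rational(1, 16)) = Rational(66689, 16)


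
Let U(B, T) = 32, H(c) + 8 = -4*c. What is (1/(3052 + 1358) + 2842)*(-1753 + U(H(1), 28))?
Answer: -21569673341/4410 ≈ -4.8911e+6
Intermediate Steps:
H(c) = -8 - 4*c
(1/(3052 + 1358) + 2842)*(-1753 + U(H(1), 28)) = (1/(3052 + 1358) + 2842)*(-1753 + 32) = (1/4410 + 2842)*(-1721) = (12533221/4410)*(-1721) = -21569673341/4410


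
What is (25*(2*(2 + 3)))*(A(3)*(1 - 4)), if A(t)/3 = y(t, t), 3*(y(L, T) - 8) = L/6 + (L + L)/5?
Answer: -19275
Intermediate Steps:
y(L, T) = 8 + 17*L/90 (y(L, T) = 8 + (L/6 + (L + L)/5)/3 = 8 + (L*(⅙) + (2*L)*(⅕))/3 = 8 + (L/6 + 2*L/5)/3 = 8 + (17*L/30)/3 = 8 + 17*L/90)
A(t) = 24 + 17*t/30 (A(t) = 3*(8 + 17*t/90) = 24 + 17*t/30)
(25*(2*(2 + 3)))*(A(3)*(1 - 4)) = (25*(2*(2 + 3)))*((24 + (17/30)*3)*(1 - 4)) = (25*(2*5))*((24 + 17/10)*(-3)) = (25*10)*((257/10)*(-3)) = 250*(-771/10) = -19275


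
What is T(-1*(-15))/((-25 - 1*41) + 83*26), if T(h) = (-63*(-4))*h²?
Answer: 14175/523 ≈ 27.103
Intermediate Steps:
T(h) = 252*h²
T(-1*(-15))/((-25 - 1*41) + 83*26) = (252*(-1*(-15))²)/((-25 - 1*41) + 83*26) = (252*15²)/((-25 - 41) + 2158) = (252*225)/(-66 + 2158) = 56700/2092 = 56700*(1/2092) = 14175/523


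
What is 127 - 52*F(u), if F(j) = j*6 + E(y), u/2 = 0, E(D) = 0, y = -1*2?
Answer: 127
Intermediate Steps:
y = -2
u = 0 (u = 2*0 = 0)
F(j) = 6*j (F(j) = j*6 + 0 = 6*j + 0 = 6*j)
127 - 52*F(u) = 127 - 312*0 = 127 - 52*0 = 127 + 0 = 127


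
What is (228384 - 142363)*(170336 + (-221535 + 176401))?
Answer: 10770001242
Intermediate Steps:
(228384 - 142363)*(170336 + (-221535 + 176401)) = 86021*(170336 - 45134) = 86021*125202 = 10770001242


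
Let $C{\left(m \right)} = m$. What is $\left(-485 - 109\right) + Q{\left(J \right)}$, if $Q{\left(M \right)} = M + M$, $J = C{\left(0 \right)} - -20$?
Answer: $-554$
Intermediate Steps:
$J = 20$ ($J = 0 - -20 = 0 + 20 = 20$)
$Q{\left(M \right)} = 2 M$
$\left(-485 - 109\right) + Q{\left(J \right)} = \left(-485 - 109\right) + 2 \cdot 20 = -594 + 40 = -554$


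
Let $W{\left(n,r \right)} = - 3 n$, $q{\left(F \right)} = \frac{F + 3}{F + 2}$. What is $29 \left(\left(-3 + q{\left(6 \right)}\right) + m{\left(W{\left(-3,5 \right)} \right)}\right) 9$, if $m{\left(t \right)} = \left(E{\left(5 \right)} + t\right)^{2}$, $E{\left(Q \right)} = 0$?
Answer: $\frac{165213}{8} \approx 20652.0$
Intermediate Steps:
$q{\left(F \right)} = \frac{3 + F}{2 + F}$
$m{\left(t \right)} = t^{2}$ ($m{\left(t \right)} = \left(0 + t\right)^{2} = t^{2}$)
$29 \left(\left(-3 + q{\left(6 \right)}\right) + m{\left(W{\left(-3,5 \right)} \right)}\right) 9 = 29 \left(\left(-3 + \frac{3 + 6}{2 + 6}\right) + \left(\left(-3\right) \left(-3\right)\right)^{2}\right) 9 = 29 \left(\left(-3 + \frac{1}{8} \cdot 9\right) + 9^{2}\right) 9 = 29 \left(\left(-3 + \frac{1}{8} \cdot 9\right) + 81\right) 9 = 29 \left(\left(-3 + \frac{9}{8}\right) + 81\right) 9 = 29 \left(- \frac{15}{8} + 81\right) 9 = 29 \cdot \frac{633}{8} \cdot 9 = \frac{18357}{8} \cdot 9 = \frac{165213}{8}$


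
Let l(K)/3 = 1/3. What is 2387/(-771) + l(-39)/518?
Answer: -1235695/399378 ≈ -3.0940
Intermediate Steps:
l(K) = 1 (l(K) = 3/3 = 3*(1/3) = 1)
2387/(-771) + l(-39)/518 = 2387/(-771) + 1/518 = 2387*(-1/771) + 1*(1/518) = -2387/771 + 1/518 = -1235695/399378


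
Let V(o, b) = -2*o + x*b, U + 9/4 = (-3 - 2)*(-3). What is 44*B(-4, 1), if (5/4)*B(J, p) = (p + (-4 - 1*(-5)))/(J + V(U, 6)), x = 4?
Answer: -64/5 ≈ -12.800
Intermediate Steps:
U = 51/4 (U = -9/4 + (-3 - 2)*(-3) = -9/4 - 5*(-3) = -9/4 + 15 = 51/4 ≈ 12.750)
V(o, b) = -2*o + 4*b
B(J, p) = 4*(1 + p)/(5*(-3/2 + J)) (B(J, p) = 4*((p + (-4 - 1*(-5)))/(J + (-2*51/4 + 4*6)))/5 = 4*((p + (-4 + 5))/(J + (-51/2 + 24)))/5 = 4*((p + 1)/(J - 3/2))/5 = 4*((1 + p)/(-3/2 + J))/5 = 4*(1 + p)/(5*(-3/2 + J)))
44*B(-4, 1) = 44*(8*(1 + 1)/(5*(-3 + 2*(-4)))) = 44*((8/5)*2/(-3 - 8)) = 44*((8/5)*2/(-11)) = 44*((8/5)*(-1/11)*2) = 44*(-16/55) = -64/5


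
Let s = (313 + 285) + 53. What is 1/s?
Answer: 1/651 ≈ 0.0015361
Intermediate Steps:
s = 651 (s = 598 + 53 = 651)
1/s = 1/651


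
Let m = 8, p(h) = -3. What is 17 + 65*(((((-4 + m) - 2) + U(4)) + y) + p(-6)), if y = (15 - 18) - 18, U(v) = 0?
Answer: -1413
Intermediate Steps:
y = -21 (y = -3 - 18 = -21)
17 + 65*(((((-4 + m) - 2) + U(4)) + y) + p(-6)) = 17 + 65*(((((-4 + 8) - 2) + 0) - 21) - 3) = 17 + 65*((((4 - 2) + 0) - 21) - 3) = 17 + 65*(((2 + 0) - 21) - 3) = 17 + 65*((2 - 21) - 3) = 17 + 65*(-19 - 3) = 17 + 65*(-22) = 17 - 1430 = -1413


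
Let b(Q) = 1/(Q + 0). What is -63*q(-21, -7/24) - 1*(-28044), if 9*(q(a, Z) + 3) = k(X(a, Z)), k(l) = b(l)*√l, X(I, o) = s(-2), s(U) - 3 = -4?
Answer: 28233 + 7*I ≈ 28233.0 + 7.0*I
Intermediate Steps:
s(U) = -1 (s(U) = 3 - 4 = -1)
b(Q) = 1/Q
X(I, o) = -1
k(l) = l^(-½) (k(l) = √l/l = l^(-½))
q(a, Z) = -3 - I/9 (q(a, Z) = -3 + 1/(9*√(-1)) = -3 + (-I)/9 = -3 - I/9)
-63*q(-21, -7/24) - 1*(-28044) = -63*(-3 - I/9) - 1*(-28044) = (189 + 7*I) + 28044 = 28233 + 7*I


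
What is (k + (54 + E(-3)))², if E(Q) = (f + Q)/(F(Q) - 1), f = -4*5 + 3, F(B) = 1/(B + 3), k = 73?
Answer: 16129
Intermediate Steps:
F(B) = 1/(3 + B)
f = -17 (f = -20 + 3 = -17)
E(Q) = (-17 + Q)/(-1 + 1/(3 + Q)) (E(Q) = (-17 + Q)/(1/(3 + Q) - 1) = (-17 + Q)/(-1 + 1/(3 + Q)))
(k + (54 + E(-3)))² = (73 + (54 - (-17 - 3)*(3 - 3)/(2 - 3)))² = (73 + (54 - 1*(-20)*0/(-1)))² = (73 + (54 - 1*(-1)*(-20)*0))² = (73 + (54 + 0))² = (73 + 54)² = 127² = 16129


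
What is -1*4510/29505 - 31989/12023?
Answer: -199611835/70947723 ≈ -2.8135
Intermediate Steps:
-1*4510/29505 - 31989/12023 = -4510*1/29505 - 31989*1/12023 = -902/5901 - 31989/12023 = -199611835/70947723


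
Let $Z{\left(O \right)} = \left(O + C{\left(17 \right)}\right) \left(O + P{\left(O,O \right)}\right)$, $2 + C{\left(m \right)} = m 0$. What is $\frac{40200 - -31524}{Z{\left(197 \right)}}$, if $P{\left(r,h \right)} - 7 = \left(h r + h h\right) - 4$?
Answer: $\frac{11954}{2529085} \approx 0.0047266$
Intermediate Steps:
$P{\left(r,h \right)} = 3 + h^{2} + h r$ ($P{\left(r,h \right)} = 7 - \left(4 - h h - h r\right) = 7 - \left(4 - h^{2} - h r\right) = 7 + \left(-4 + h^{2} + h r\right) = 3 + h^{2} + h r$)
$C{\left(m \right)} = -2$ ($C{\left(m \right)} = -2 + m 0 = -2 + 0 = -2$)
$Z{\left(O \right)} = \left(-2 + O\right) \left(3 + O + 2 O^{2}\right)$ ($Z{\left(O \right)} = \left(O - 2\right) \left(O + \left(3 + O^{2} + O O\right)\right) = \left(-2 + O\right) \left(O + \left(3 + O^{2} + O^{2}\right)\right) = \left(-2 + O\right) \left(O + \left(3 + 2 O^{2}\right)\right) = \left(-2 + O\right) \left(3 + O + 2 O^{2}\right)$)
$\frac{40200 - -31524}{Z{\left(197 \right)}} = \frac{40200 - -31524}{-6 + 197 - 3 \cdot 197^{2} + 2 \cdot 197^{3}} = \frac{40200 + 31524}{-6 + 197 - 116427 + 2 \cdot 7645373} = \frac{71724}{-6 + 197 - 116427 + 15290746} = \frac{71724}{15174510} = 71724 \cdot \frac{1}{15174510} = \frac{11954}{2529085}$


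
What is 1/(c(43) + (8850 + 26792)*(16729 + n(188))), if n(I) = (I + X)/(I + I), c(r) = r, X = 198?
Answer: 94/56051415187 ≈ 1.6770e-9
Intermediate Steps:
n(I) = (198 + I)/(2*I) (n(I) = (I + 198)/(I + I) = (198 + I)/((2*I)) = (198 + I)*(1/(2*I)) = (198 + I)/(2*I))
1/(c(43) + (8850 + 26792)*(16729 + n(188))) = 1/(43 + (8850 + 26792)*(16729 + (½)*(198 + 188)/188)) = 1/(43 + 35642*(16729 + (½)*(1/188)*386)) = 1/(43 + 35642*(16729 + 193/188)) = 1/(43 + 35642*(3145245/188)) = 1/(43 + 56051411145/94) = 1/(56051415187/94) = 94/56051415187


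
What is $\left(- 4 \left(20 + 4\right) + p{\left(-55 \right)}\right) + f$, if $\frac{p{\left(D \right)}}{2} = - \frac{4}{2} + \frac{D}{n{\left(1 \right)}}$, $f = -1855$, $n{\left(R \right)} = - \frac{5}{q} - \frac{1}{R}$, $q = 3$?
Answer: $- \frac{7655}{4} \approx -1913.8$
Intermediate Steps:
$n{\left(R \right)} = - \frac{5}{3} - \frac{1}{R}$
$p{\left(D \right)} = -4 - \frac{3 D}{4}$ ($p{\left(D \right)} = 2 \left(- \frac{4}{2} + \frac{D}{- \frac{5}{3} - 1^{-1}}\right) = 2 \left(\left(-4\right) \frac{1}{2} + \frac{D}{- \frac{5}{3} - 1}\right) = 2 \left(-2 + \frac{D}{- \frac{5}{3} - 1}\right) = 2 \left(-2 + \frac{D}{- \frac{8}{3}}\right) = 2 \left(-2 + D \left(- \frac{3}{8}\right)\right) = 2 \left(-2 - \frac{3 D}{8}\right) = -4 - \frac{3 D}{4}$)
$\left(- 4 \left(20 + 4\right) + p{\left(-55 \right)}\right) + f = \left(- 4 \left(20 + 4\right) - - \frac{149}{4}\right) - 1855 = \left(\left(-4\right) 24 + \left(-4 + \frac{165}{4}\right)\right) - 1855 = \left(-96 + \frac{149}{4}\right) - 1855 = - \frac{235}{4} - 1855 = - \frac{7655}{4}$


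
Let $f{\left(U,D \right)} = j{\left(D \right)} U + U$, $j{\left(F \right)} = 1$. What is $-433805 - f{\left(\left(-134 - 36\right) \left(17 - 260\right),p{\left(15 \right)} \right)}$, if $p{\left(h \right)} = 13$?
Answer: $-516425$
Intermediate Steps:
$f{\left(U,D \right)} = 2 U$ ($f{\left(U,D \right)} = 1 U + U = U + U = 2 U$)
$-433805 - f{\left(\left(-134 - 36\right) \left(17 - 260\right),p{\left(15 \right)} \right)} = -433805 - 2 \left(-134 - 36\right) \left(17 - 260\right) = -433805 - 2 \left(\left(-170\right) \left(-243\right)\right) = -433805 - 2 \cdot 41310 = -433805 - 82620 = -516425$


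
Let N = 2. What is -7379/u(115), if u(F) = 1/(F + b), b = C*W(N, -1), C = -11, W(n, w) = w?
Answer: -929754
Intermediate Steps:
b = 11 (b = -11*(-1) = 11)
u(F) = 1/(11 + F) (u(F) = 1/(F + 11) = 1/(11 + F))
-7379/u(115) = -7379/(1/(11 + 115)) = -7379/(1/126) = -7379/1/126 = -7379*126 = -929754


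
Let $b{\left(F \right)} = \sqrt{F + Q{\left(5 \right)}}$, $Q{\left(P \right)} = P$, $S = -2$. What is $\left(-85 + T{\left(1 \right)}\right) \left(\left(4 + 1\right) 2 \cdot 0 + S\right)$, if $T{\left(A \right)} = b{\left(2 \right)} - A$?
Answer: $172 - 2 \sqrt{7} \approx 166.71$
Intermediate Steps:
$b{\left(F \right)} = \sqrt{5 + F}$ ($b{\left(F \right)} = \sqrt{F + 5} = \sqrt{5 + F}$)
$T{\left(A \right)} = \sqrt{7} - A$ ($T{\left(A \right)} = \sqrt{5 + 2} - A = \sqrt{7} - A$)
$\left(-85 + T{\left(1 \right)}\right) \left(\left(4 + 1\right) 2 \cdot 0 + S\right) = \left(-85 + \left(\sqrt{7} - 1\right)\right) \left(\left(4 + 1\right) 2 \cdot 0 - 2\right) = \left(-85 - \left(1 - \sqrt{7}\right)\right) \left(5 \cdot 2 \cdot 0 - 2\right) = \left(-85 - \left(1 - \sqrt{7}\right)\right) \left(10 \cdot 0 - 2\right) = \left(-86 + \sqrt{7}\right) \left(0 - 2\right) = \left(-86 + \sqrt{7}\right) \left(-2\right) = 172 - 2 \sqrt{7}$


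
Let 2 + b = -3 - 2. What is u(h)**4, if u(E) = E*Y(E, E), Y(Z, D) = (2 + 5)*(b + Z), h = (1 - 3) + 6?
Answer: 49787136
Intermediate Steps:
b = -7 (b = -2 + (-3 - 2) = -2 - 5 = -7)
h = 4 (h = -2 + 6 = 4)
Y(Z, D) = -49 + 7*Z (Y(Z, D) = (2 + 5)*(-7 + Z) = 7*(-7 + Z) = -49 + 7*Z)
u(E) = E*(-49 + 7*E)
u(h)**4 = (7*4*(-7 + 4))**4 = (7*4*(-3))**4 = (-84)**4 = 49787136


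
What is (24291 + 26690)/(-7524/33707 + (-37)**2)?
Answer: 1718416567/46137359 ≈ 37.246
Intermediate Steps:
(24291 + 26690)/(-7524/33707 + (-37)**2) = 50981/(-7524*1/33707 + 1369) = 50981/(-7524/33707 + 1369) = 50981/(46137359/33707) = 50981*(33707/46137359) = 1718416567/46137359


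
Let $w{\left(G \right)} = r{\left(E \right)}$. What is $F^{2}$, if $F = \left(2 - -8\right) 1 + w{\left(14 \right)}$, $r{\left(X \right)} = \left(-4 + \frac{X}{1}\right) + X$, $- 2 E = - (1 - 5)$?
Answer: $4$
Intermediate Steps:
$E = -2$ ($E = - \frac{\left(-1\right) \left(1 - 5\right)}{2} = - \frac{\left(-1\right) \left(-4\right)}{2} = \left(- \frac{1}{2}\right) 4 = -2$)
$r{\left(X \right)} = -4 + 2 X$ ($r{\left(X \right)} = \left(-4 + X 1\right) + X = \left(-4 + X\right) + X = -4 + 2 X$)
$w{\left(G \right)} = -8$ ($w{\left(G \right)} = -4 + 2 \left(-2\right) = -4 - 4 = -8$)
$F = 2$ ($F = \left(2 - -8\right) 1 - 8 = \left(2 + 8\right) 1 - 8 = 10 \cdot 1 - 8 = 10 - 8 = 2$)
$F^{2} = 2^{2} = 4$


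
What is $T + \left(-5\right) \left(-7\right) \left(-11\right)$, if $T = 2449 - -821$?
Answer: $2885$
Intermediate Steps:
$T = 3270$ ($T = 2449 + 821 = 3270$)
$T + \left(-5\right) \left(-7\right) \left(-11\right) = 3270 + \left(-5\right) \left(-7\right) \left(-11\right) = 3270 + 35 \left(-11\right) = 3270 - 385 = 2885$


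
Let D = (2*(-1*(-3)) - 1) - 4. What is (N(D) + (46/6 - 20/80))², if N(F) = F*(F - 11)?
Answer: 961/144 ≈ 6.6736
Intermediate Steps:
D = 1 (D = (2*3 - 1) - 4 = (6 - 1) - 4 = 5 - 4 = 1)
N(F) = F*(-11 + F)
(N(D) + (46/6 - 20/80))² = (1*(-11 + 1) + (46/6 - 20/80))² = (1*(-10) + (46*(⅙) - 20*1/80))² = (-10 + (23/3 - ¼))² = (-10 + 89/12)² = (-31/12)² = 961/144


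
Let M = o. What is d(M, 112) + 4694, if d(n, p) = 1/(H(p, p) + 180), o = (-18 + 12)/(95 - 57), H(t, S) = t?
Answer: 1370649/292 ≈ 4694.0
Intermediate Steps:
o = -3/19 (o = -6/38 = -6*1/38 = -3/19 ≈ -0.15789)
M = -3/19 ≈ -0.15789
d(n, p) = 1/(180 + p) (d(n, p) = 1/(p + 180) = 1/(180 + p))
d(M, 112) + 4694 = 1/(180 + 112) + 4694 = 1/292 + 4694 = 1370649/292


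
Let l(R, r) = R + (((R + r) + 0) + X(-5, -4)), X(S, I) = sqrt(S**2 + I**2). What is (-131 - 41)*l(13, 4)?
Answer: -5160 - 172*sqrt(41) ≈ -6261.3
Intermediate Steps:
X(S, I) = sqrt(I**2 + S**2)
l(R, r) = r + sqrt(41) + 2*R (l(R, r) = R + (((R + r) + 0) + sqrt((-4)**2 + (-5)**2)) = R + ((R + r) + sqrt(16 + 25)) = R + ((R + r) + sqrt(41)) = R + (R + r + sqrt(41)) = r + sqrt(41) + 2*R)
(-131 - 41)*l(13, 4) = (-131 - 41)*(4 + sqrt(41) + 2*13) = -172*(4 + sqrt(41) + 26) = -172*(30 + sqrt(41)) = -5160 - 172*sqrt(41)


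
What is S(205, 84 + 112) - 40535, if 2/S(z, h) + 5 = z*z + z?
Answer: -1711590373/42225 ≈ -40535.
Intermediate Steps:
S(z, h) = 2/(-5 + z + z²) (S(z, h) = 2/(-5 + (z*z + z)) = 2/(-5 + (z² + z)) = 2/(-5 + (z + z²)) = 2/(-5 + z + z²))
S(205, 84 + 112) - 40535 = 2/(-5 + 205 + 205²) - 40535 = 2/(-5 + 205 + 42025) - 40535 = 2/42225 - 40535 = -1711590373/42225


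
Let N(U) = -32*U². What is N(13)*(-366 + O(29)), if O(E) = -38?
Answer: 2184832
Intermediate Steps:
N(13)*(-366 + O(29)) = (-32*13²)*(-366 - 38) = -32*169*(-404) = -5408*(-404) = 2184832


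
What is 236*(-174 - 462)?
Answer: -150096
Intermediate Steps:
236*(-174 - 462) = 236*(-636) = -150096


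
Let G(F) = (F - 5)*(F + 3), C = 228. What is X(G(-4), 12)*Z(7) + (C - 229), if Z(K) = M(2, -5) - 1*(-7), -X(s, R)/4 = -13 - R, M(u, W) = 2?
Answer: 899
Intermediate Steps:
G(F) = (-5 + F)*(3 + F)
X(s, R) = 52 + 4*R (X(s, R) = -4*(-13 - R) = 52 + 4*R)
Z(K) = 9 (Z(K) = 2 - 1*(-7) = 2 + 7 = 9)
X(G(-4), 12)*Z(7) + (C - 229) = (52 + 4*12)*9 + (228 - 229) = (52 + 48)*9 - 1 = 100*9 - 1 = 900 - 1 = 899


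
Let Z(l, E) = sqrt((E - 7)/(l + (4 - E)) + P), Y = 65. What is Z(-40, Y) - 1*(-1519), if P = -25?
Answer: 1519 + 3*I*sqrt(28987)/101 ≈ 1519.0 + 5.0571*I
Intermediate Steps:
Z(l, E) = sqrt(-25 + (-7 + E)/(4 + l - E)) (Z(l, E) = sqrt((E - 7)/(l + (4 - E)) - 25) = sqrt((-7 + E)/(4 + l - E) - 25) = sqrt(-25 + (-7 + E)/(4 + l - E)))
Z(-40, Y) - 1*(-1519) = sqrt((-107 - 25*(-40) + 26*65)/(4 - 40 - 1*65)) - 1*(-1519) = sqrt((-107 + 1000 + 1690)/(4 - 40 - 65)) + 1519 = sqrt(2583/(-101)) + 1519 = sqrt(-1/101*2583) + 1519 = sqrt(-2583/101) + 1519 = 3*I*sqrt(28987)/101 + 1519 = 1519 + 3*I*sqrt(28987)/101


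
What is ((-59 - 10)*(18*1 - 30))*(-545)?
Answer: -451260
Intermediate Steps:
((-59 - 10)*(18*1 - 30))*(-545) = -69*(18 - 30)*(-545) = -69*(-12)*(-545) = 828*(-545) = -451260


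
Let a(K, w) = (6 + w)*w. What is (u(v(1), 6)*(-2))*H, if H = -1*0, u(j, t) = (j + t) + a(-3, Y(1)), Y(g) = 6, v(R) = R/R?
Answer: 0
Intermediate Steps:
v(R) = 1
a(K, w) = w*(6 + w)
u(j, t) = 72 + j + t (u(j, t) = (j + t) + 6*(6 + 6) = (j + t) + 6*12 = (j + t) + 72 = 72 + j + t)
H = 0
(u(v(1), 6)*(-2))*H = ((72 + 1 + 6)*(-2))*0 = (79*(-2))*0 = -158*0 = 0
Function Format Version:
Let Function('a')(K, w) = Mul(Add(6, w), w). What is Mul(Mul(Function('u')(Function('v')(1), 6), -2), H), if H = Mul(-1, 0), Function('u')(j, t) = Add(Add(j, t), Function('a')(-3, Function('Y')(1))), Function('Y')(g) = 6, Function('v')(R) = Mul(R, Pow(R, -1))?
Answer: 0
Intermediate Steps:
Function('v')(R) = 1
Function('a')(K, w) = Mul(w, Add(6, w))
Function('u')(j, t) = Add(72, j, t) (Function('u')(j, t) = Add(Add(j, t), Mul(6, Add(6, 6))) = Add(Add(j, t), Mul(6, 12)) = Add(Add(j, t), 72) = Add(72, j, t))
H = 0
Mul(Mul(Function('u')(Function('v')(1), 6), -2), H) = Mul(Mul(Add(72, 1, 6), -2), 0) = Mul(Mul(79, -2), 0) = Mul(-158, 0) = 0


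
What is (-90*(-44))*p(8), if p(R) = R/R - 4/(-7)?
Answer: 43560/7 ≈ 6222.9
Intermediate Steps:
p(R) = 11/7 (p(R) = 1 - 4*(-1/7) = 1 + 4/7 = 11/7)
(-90*(-44))*p(8) = -90*(-44)*(11/7) = 3960*(11/7) = 43560/7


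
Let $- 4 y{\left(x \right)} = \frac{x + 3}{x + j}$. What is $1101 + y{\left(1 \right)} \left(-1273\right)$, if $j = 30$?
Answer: $\frac{35404}{31} \approx 1142.1$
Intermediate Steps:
$y{\left(x \right)} = - \frac{3 + x}{4 \left(30 + x\right)}$ ($y{\left(x \right)} = - \frac{\left(x + 3\right) \frac{1}{x + 30}}{4} = - \frac{\left(3 + x\right) \frac{1}{30 + x}}{4} = - \frac{\frac{1}{30 + x} \left(3 + x\right)}{4} = - \frac{3 + x}{4 \left(30 + x\right)}$)
$1101 + y{\left(1 \right)} \left(-1273\right) = 1101 + \frac{-3 - 1}{4 \left(30 + 1\right)} \left(-1273\right) = 1101 + \frac{-3 - 1}{4 \cdot 31} \left(-1273\right) = 1101 + \frac{1}{4} \cdot \frac{1}{31} \left(-4\right) \left(-1273\right) = 1101 - - \frac{1273}{31} = 1101 + \frac{1273}{31} = \frac{35404}{31}$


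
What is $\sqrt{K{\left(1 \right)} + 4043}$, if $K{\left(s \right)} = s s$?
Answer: $2 \sqrt{1011} \approx 63.592$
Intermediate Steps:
$K{\left(s \right)} = s^{2}$
$\sqrt{K{\left(1 \right)} + 4043} = \sqrt{1^{2} + 4043} = \sqrt{1 + 4043} = \sqrt{4044} = 2 \sqrt{1011}$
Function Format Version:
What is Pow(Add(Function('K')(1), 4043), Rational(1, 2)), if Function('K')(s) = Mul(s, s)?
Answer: Mul(2, Pow(1011, Rational(1, 2))) ≈ 63.592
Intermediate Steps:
Function('K')(s) = Pow(s, 2)
Pow(Add(Function('K')(1), 4043), Rational(1, 2)) = Pow(Add(Pow(1, 2), 4043), Rational(1, 2)) = Pow(Add(1, 4043), Rational(1, 2)) = Pow(4044, Rational(1, 2)) = Mul(2, Pow(1011, Rational(1, 2)))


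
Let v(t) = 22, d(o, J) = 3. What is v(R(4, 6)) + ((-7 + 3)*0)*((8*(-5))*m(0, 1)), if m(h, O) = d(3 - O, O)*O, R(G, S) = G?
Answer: 22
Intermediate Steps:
m(h, O) = 3*O
v(R(4, 6)) + ((-7 + 3)*0)*((8*(-5))*m(0, 1)) = 22 + ((-7 + 3)*0)*((8*(-5))*(3*1)) = 22 + (-4*0)*(-40*3) = 22 + 0*(-120) = 22 + 0 = 22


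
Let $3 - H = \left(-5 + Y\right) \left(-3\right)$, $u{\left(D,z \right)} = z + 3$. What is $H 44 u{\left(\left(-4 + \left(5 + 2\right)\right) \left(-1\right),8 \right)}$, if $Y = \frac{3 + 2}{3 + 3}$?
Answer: $-4598$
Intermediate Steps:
$Y = \frac{5}{6} \approx 0.83333$
$u{\left(D,z \right)} = 3 + z$
$H = - \frac{19}{2}$ ($H = 3 - \left(-5 + \frac{5}{6}\right) \left(-3\right) = 3 - \left(- \frac{25}{6}\right) \left(-3\right) = 3 - \frac{25}{2} = - \frac{19}{2} \approx -9.5$)
$H 44 u{\left(\left(-4 + \left(5 + 2\right)\right) \left(-1\right),8 \right)} = \left(- \frac{19}{2}\right) 44 \left(3 + 8\right) = \left(-418\right) 11 = -4598$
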